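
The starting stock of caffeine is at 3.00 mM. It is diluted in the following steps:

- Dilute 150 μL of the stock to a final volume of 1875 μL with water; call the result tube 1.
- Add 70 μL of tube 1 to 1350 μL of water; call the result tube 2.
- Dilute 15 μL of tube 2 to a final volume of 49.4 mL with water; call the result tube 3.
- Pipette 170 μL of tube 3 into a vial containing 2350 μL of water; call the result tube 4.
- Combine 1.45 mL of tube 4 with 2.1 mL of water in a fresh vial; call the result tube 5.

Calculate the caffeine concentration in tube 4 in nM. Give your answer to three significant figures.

Step 1: 150 μL brought to 1875 μL → factor 1875/150 = 12.5
Step 2: 70 μL + 1350 μL = 1420 μL total → factor 1420/70 = 20.286
Step 3: 15 μL brought to 49.4 mL → factor 49400/15 = 3293.3
Step 4: 170 μL + 2350 μL = 2520 μL total → factor 2520/170 = 14.824
Dilution factor through tube 4 = 12.5 × 20.286 × 3293.3 × 14.824 = 1.2379 × 10^7
[tube 4] = 3.00 mM / 1.2379 × 10^7 = 2.423 × 10^-7 mM = 0.242 nM

0.242 nM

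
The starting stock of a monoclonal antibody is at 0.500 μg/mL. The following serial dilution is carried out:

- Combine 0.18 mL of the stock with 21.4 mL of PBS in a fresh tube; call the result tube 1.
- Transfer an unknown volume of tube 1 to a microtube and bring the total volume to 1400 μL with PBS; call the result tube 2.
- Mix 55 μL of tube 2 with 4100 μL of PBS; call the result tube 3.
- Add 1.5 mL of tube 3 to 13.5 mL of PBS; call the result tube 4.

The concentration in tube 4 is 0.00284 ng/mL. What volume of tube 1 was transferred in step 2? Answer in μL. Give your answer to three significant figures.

Step 1: 0.18 mL + 21.4 mL = 21.58 mL total → factor 21.58/0.18 = 119.89
Step 2: v brought to 1400 μL → factor = 1400 μL/v
Step 3: 55 μL + 4100 μL = 4155 μL total → factor 4155/55 = 75.545
Step 4: 1.5 mL + 13.5 mL = 15 mL total → factor 15/1.5 = 10
Product of known-step factors = 90571
Overall factor = 0.500 μg/mL / (0.00284 ng/mL) = 1.7606 × 10^5
Step-2 factor = 1.7606 × 10^5 / 90571 = 1.9439
v = 1400 μL / 1.9439 = 720 μL

720 μL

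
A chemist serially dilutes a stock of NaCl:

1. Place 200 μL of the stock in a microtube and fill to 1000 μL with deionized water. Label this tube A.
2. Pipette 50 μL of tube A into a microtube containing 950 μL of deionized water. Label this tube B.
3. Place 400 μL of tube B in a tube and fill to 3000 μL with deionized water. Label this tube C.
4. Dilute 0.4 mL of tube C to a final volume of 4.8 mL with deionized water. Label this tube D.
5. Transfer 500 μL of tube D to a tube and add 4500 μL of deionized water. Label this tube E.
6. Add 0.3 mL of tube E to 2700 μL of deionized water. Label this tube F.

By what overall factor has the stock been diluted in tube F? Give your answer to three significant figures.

Step 1: 200 μL brought to 1000 μL → factor 1000/200 = 5
Step 2: 50 μL + 950 μL = 1000 μL total → factor 1000/50 = 20
Step 3: 400 μL brought to 3000 μL → factor 3000/400 = 7.5
Step 4: 0.4 mL brought to 4.8 mL → factor 4.8/0.4 = 12
Step 5: 500 μL + 4500 μL = 5000 μL total → factor 5000/500 = 10
Step 6: 0.3 mL + 2700 μL = 3 mL total → factor 3/0.3 = 10
Overall dilution factor = 5 × 20 × 7.5 × 12 × 10 × 10 = 9 × 10^5

9.00 × 10^5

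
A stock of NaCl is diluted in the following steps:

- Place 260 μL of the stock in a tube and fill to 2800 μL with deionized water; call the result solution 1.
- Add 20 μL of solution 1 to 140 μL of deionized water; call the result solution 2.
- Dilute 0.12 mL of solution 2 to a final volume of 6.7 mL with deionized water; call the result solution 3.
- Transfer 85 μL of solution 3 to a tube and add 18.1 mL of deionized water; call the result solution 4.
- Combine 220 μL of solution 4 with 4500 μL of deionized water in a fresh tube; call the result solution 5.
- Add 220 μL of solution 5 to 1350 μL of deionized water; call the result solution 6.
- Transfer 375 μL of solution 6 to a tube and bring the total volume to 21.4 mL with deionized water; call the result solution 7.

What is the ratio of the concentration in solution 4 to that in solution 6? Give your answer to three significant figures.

Step 1: 260 μL brought to 2800 μL → factor 2800/260 = 10.769
Step 2: 20 μL + 140 μL = 160 μL total → factor 160/20 = 8
Step 3: 0.12 mL brought to 6.7 mL → factor 6.7/0.12 = 55.833
Step 4: 85 μL + 18.1 mL = 18185 μL total → factor 18185/85 = 213.94
Step 5: 220 μL + 4500 μL = 4720 μL total → factor 4720/220 = 21.455
Step 6: 220 μL + 1350 μL = 1570 μL total → factor 1570/220 = 7.1364
Dilution factor to solution 4 = 1.0291 × 10^6; to solution 6 = 1.5756 × 10^8
[solution 4]/[solution 6] = (factor to solution 6)/(factor to solution 4) = 1.5756 × 10^8/1.0291 × 10^6 = 153

153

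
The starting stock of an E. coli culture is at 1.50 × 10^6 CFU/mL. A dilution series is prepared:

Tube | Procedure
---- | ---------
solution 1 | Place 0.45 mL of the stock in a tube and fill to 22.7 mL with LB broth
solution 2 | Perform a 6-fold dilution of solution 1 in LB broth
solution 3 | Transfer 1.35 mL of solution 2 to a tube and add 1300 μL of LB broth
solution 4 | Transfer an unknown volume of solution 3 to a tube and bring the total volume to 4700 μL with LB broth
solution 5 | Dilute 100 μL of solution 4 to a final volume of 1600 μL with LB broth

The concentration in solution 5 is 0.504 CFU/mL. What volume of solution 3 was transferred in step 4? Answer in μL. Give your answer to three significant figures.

Step 1: 0.45 mL brought to 22.7 mL → factor 22.7/0.45 = 50.444
Step 2: 6-fold → factor 6
Step 3: 1.35 mL + 1300 μL = 2.65 mL total → factor 2.65/1.35 = 1.963
Step 4: v brought to 4700 μL → factor = 4700 μL/v
Step 5: 100 μL brought to 1600 μL → factor 1600/100 = 16
Product of known-step factors = 9506
Overall factor = 1.50 × 10^6 CFU/mL / (0.504 CFU/mL) = 2.9762 × 10^6
Step-4 factor = 2.9762 × 10^6 / 9506 = 313.09
v = 4700 μL / 313.09 = 15.0 μL

15.0 μL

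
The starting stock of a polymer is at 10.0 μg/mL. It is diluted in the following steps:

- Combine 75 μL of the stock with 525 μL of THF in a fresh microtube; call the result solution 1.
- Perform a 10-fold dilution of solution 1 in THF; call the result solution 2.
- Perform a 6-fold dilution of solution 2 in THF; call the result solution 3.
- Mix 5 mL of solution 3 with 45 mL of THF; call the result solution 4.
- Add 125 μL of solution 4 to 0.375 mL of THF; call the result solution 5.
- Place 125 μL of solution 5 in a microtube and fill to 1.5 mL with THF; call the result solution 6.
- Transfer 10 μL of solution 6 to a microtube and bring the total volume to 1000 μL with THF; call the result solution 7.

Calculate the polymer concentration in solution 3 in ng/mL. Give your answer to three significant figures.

20.8 ng/mL

Step 1: 75 μL + 525 μL = 600 μL total → factor 600/75 = 8
Step 2: 10-fold → factor 10
Step 3: 6-fold → factor 6
Dilution factor through solution 3 = 8 × 10 × 6 = 480
[solution 3] = 10.0 μg/mL / 480 = 0.02083 μg/mL = 20.8 ng/mL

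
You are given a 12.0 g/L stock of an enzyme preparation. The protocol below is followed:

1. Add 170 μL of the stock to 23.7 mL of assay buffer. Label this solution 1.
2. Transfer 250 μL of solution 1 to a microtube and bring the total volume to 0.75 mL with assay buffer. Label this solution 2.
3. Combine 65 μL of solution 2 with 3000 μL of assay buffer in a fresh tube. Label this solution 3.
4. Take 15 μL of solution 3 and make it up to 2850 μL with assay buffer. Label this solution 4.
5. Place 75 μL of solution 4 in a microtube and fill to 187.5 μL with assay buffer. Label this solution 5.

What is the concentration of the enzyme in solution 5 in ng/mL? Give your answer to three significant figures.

Step 1: 170 μL + 23.7 mL = 23870 μL total → factor 23870/170 = 140.41
Step 2: 250 μL brought to 0.75 mL → factor 750/250 = 3
Step 3: 65 μL + 3000 μL = 3065 μL total → factor 3065/65 = 47.154
Step 4: 15 μL brought to 2850 μL → factor 2850/15 = 190
Step 5: 75 μL brought to 187.5 μL → factor 187.5/75 = 2.5
Overall dilution factor = 140.41 × 3 × 47.154 × 190 × 2.5 = 9.4349 × 10^6
Final = 12.0 g/L / 9.4349 × 10^6 = 1.272 × 10^-6 g/L = 1.27 ng/mL

1.27 ng/mL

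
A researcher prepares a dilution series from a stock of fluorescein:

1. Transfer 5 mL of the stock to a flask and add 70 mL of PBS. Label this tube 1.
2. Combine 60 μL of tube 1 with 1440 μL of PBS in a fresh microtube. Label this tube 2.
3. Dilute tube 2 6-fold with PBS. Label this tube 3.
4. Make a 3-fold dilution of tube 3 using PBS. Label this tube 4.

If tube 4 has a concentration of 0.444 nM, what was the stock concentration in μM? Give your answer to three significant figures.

3.00 μM

Step 1: 5 mL + 70 mL = 75 mL total → factor 75/5 = 15
Step 2: 60 μL + 1440 μL = 1500 μL total → factor 1500/60 = 25
Step 3: 6-fold → factor 6
Step 4: 3-fold → factor 3
Overall dilution factor = 15 × 25 × 6 × 3 = 6750
Stock = 0.444 nM × 6750 = 2997 nM = 3.00 μM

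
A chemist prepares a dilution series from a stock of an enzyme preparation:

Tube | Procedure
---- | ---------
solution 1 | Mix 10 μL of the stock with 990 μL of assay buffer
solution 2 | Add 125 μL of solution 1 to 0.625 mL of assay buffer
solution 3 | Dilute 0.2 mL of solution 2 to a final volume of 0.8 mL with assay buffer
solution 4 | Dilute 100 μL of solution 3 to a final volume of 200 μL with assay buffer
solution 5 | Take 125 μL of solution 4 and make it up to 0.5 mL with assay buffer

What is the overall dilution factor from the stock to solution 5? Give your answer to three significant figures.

Step 1: 10 μL + 990 μL = 1000 μL total → factor 1000/10 = 100
Step 2: 125 μL + 0.625 mL = 750 μL total → factor 750/125 = 6
Step 3: 0.2 mL brought to 0.8 mL → factor 0.8/0.2 = 4
Step 4: 100 μL brought to 200 μL → factor 200/100 = 2
Step 5: 125 μL brought to 0.5 mL → factor 500/125 = 4
Overall dilution factor = 100 × 6 × 4 × 2 × 4 = 19200

1.92 × 10^4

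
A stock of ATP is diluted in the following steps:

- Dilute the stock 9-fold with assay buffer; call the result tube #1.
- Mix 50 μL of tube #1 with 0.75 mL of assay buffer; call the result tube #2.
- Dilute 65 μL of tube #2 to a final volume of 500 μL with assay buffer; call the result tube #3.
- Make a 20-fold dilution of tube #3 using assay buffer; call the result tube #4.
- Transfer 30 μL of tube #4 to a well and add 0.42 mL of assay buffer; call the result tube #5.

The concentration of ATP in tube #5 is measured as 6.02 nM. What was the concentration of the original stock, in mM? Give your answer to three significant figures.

Step 1: 9-fold → factor 9
Step 2: 50 μL + 0.75 mL = 800 μL total → factor 800/50 = 16
Step 3: 65 μL brought to 500 μL → factor 500/65 = 7.6923
Step 4: 20-fold → factor 20
Step 5: 30 μL + 0.42 mL = 450 μL total → factor 450/30 = 15
Overall dilution factor = 9 × 16 × 7.6923 × 20 × 15 = 3.3231 × 10^5
Stock = 6.02 nM × 3.3231 × 10^5 = 2.000 × 10^6 nM = 2.00 mM

2.00 mM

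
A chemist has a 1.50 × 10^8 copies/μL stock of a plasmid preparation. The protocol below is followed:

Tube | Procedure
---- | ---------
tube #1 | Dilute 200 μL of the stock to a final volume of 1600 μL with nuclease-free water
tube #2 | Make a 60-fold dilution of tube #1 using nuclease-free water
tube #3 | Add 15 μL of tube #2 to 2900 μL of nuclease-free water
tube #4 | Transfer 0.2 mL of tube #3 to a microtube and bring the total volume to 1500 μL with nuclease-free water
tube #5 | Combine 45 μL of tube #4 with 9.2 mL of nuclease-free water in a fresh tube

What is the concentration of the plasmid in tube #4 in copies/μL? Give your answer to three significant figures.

Step 1: 200 μL brought to 1600 μL → factor 1600/200 = 8
Step 2: 60-fold → factor 60
Step 3: 15 μL + 2900 μL = 2915 μL total → factor 2915/15 = 194.33
Step 4: 0.2 mL brought to 1500 μL → factor 1.5/0.2 = 7.5
Dilution factor through tube #4 = 8 × 60 × 194.33 × 7.5 = 6.996 × 10^5
[tube #4] = 1.50 × 10^8 copies/μL / 6.996 × 10^5 = 214 copies/μL

214 copies/μL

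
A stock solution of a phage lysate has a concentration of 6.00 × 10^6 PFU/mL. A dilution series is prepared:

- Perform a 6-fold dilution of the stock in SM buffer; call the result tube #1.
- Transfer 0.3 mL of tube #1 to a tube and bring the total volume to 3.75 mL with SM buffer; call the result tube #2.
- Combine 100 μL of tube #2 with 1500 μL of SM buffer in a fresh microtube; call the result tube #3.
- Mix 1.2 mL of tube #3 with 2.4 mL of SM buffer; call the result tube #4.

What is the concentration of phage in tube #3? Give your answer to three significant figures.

5.00 × 10^3 PFU/mL

Step 1: 6-fold → factor 6
Step 2: 0.3 mL brought to 3.75 mL → factor 3.75/0.3 = 12.5
Step 3: 100 μL + 1500 μL = 1600 μL total → factor 1600/100 = 16
Dilution factor through tube #3 = 6 × 12.5 × 16 = 1200
[tube #3] = 6.00 × 10^6 PFU/mL / 1200 = 5.00 × 10^3 PFU/mL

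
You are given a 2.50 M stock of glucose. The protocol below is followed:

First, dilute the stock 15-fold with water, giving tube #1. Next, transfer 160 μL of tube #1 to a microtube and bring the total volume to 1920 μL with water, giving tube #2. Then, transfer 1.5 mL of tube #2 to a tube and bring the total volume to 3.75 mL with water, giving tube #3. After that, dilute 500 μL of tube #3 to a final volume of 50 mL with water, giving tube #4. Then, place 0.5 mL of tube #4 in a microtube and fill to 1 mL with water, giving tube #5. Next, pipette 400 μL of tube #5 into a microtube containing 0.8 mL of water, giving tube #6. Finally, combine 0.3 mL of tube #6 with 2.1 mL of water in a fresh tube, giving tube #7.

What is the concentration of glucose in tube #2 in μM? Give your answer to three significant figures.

Step 1: 15-fold → factor 15
Step 2: 160 μL brought to 1920 μL → factor 1920/160 = 12
Dilution factor through tube #2 = 15 × 12 = 180
[tube #2] = 2.50 M / 180 = 0.01389 M = 1.39 × 10^4 μM

1.39 × 10^4 μM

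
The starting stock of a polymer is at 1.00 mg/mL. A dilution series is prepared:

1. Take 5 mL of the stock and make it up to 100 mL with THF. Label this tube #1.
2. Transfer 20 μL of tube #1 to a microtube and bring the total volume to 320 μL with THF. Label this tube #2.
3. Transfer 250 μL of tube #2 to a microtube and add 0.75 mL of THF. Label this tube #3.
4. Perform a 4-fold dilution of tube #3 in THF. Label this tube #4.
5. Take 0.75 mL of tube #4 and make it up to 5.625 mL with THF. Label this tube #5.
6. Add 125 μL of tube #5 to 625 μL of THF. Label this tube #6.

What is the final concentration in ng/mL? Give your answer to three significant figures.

4.34 ng/mL

Step 1: 5 mL brought to 100 mL → factor 100/5 = 20
Step 2: 20 μL brought to 320 μL → factor 320/20 = 16
Step 3: 250 μL + 0.75 mL = 1000 μL total → factor 1000/250 = 4
Step 4: 4-fold → factor 4
Step 5: 0.75 mL brought to 5.625 mL → factor 5.625/0.75 = 7.5
Step 6: 125 μL + 625 μL = 750 μL total → factor 750/125 = 6
Overall dilution factor = 20 × 16 × 4 × 4 × 7.5 × 6 = 2.304 × 10^5
Final = 1.00 mg/mL / 2.304 × 10^5 = 4.340 × 10^-6 mg/mL = 4.34 ng/mL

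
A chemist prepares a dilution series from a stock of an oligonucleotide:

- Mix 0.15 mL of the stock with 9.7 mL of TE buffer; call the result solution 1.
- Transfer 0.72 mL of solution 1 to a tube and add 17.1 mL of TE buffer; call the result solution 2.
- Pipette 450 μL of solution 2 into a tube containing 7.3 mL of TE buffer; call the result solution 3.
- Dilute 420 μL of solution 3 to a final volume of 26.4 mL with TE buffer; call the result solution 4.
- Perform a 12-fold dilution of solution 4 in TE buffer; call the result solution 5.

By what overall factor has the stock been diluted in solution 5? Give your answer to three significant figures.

Step 1: 0.15 mL + 9.7 mL = 9.85 mL total → factor 9.85/0.15 = 65.667
Step 2: 0.72 mL + 17.1 mL = 17.82 mL total → factor 17.82/0.72 = 24.75
Step 3: 450 μL + 7.3 mL = 7750 μL total → factor 7750/450 = 17.222
Step 4: 420 μL brought to 26.4 mL → factor 26400/420 = 62.857
Step 5: 12-fold → factor 12
Overall dilution factor = 65.667 × 24.75 × 17.222 × 62.857 × 12 = 2.1113 × 10^7

2.11 × 10^7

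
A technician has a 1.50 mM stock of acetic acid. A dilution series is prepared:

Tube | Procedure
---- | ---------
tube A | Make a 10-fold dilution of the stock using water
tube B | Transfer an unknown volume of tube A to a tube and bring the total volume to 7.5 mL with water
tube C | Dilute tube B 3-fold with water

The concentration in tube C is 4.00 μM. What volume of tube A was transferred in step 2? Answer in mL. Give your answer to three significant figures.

0.600 mL

Step 1: 10-fold → factor 10
Step 2: v brought to 7.5 mL → factor = 7.5 mL/v
Step 3: 3-fold → factor 3
Product of known-step factors = 30
Overall factor = 1.50 mM / (4.00 μM) = 375
Step-2 factor = 375 / 30 = 12.5
v = 7.5 mL / 12.5 = 0.600 mL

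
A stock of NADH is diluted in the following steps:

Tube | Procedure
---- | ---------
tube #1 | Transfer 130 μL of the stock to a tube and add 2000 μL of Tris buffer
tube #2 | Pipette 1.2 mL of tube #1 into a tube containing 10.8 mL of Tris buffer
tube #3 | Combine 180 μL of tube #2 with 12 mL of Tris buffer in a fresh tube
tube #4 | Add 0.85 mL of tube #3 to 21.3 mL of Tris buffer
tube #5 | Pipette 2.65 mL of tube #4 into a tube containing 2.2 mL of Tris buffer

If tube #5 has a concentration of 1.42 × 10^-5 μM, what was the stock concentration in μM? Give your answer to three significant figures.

7.51 μM

Step 1: 130 μL + 2000 μL = 2130 μL total → factor 2130/130 = 16.385
Step 2: 1.2 mL + 10.8 mL = 12 mL total → factor 12/1.2 = 10
Step 3: 180 μL + 12 mL = 12180 μL total → factor 12180/180 = 67.667
Step 4: 0.85 mL + 21.3 mL = 22.15 mL total → factor 22.15/0.85 = 26.059
Step 5: 2.65 mL + 2.2 mL = 4.85 mL total → factor 4.85/2.65 = 1.8302
Overall dilution factor = 16.385 × 10 × 67.667 × 26.059 × 1.8302 = 5.2876 × 10^5
Stock = 1.42 × 10^-5 μM × 5.2876 × 10^5 = 7.51 μM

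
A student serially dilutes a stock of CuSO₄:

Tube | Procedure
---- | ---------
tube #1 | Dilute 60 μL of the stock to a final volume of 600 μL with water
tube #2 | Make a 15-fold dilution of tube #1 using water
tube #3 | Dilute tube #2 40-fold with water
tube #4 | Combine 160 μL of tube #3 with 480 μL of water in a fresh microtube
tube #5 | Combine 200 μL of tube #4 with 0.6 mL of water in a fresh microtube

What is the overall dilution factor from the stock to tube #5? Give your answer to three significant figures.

Step 1: 60 μL brought to 600 μL → factor 600/60 = 10
Step 2: 15-fold → factor 15
Step 3: 40-fold → factor 40
Step 4: 160 μL + 480 μL = 640 μL total → factor 640/160 = 4
Step 5: 200 μL + 0.6 mL = 800 μL total → factor 800/200 = 4
Overall dilution factor = 10 × 15 × 40 × 4 × 4 = 96000

9.60 × 10^4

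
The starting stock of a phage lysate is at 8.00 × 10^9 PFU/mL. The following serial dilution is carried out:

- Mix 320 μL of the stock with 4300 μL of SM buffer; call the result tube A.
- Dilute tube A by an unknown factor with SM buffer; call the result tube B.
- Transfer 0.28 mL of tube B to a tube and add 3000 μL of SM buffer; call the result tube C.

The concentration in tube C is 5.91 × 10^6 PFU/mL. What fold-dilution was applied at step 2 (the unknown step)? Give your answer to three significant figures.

8.00-fold

Step 1: 320 μL + 4300 μL = 4620 μL total → factor 4620/320 = 14.438
Step 2: unknown factor x
Step 3: 0.28 mL + 3000 μL = 3.28 mL total → factor 3.28/0.28 = 11.714
Product of known-step factors = 169.12
Overall factor = 8.00 × 10^9 PFU/mL / (5.91 × 10^6 PFU/mL) = 1353.6
x = 1353.6 / 169.12 = 8.00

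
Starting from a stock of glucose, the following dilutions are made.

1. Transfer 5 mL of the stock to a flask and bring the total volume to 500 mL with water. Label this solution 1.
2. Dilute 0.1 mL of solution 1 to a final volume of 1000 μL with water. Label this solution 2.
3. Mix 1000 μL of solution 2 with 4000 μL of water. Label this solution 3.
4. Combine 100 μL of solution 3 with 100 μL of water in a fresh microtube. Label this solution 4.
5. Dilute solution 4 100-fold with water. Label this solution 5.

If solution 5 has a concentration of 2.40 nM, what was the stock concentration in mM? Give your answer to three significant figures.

Step 1: 5 mL brought to 500 mL → factor 500/5 = 100
Step 2: 0.1 mL brought to 1000 μL → factor 1/0.1 = 10
Step 3: 1000 μL + 4000 μL = 5000 μL total → factor 5000/1000 = 5
Step 4: 100 μL + 100 μL = 200 μL total → factor 200/100 = 2
Step 5: 100-fold → factor 100
Overall dilution factor = 100 × 10 × 5 × 2 × 100 = 1 × 10^6
Stock = 2.40 nM × 1 × 10^6 = 2.400 × 10^6 nM = 2.40 mM

2.40 mM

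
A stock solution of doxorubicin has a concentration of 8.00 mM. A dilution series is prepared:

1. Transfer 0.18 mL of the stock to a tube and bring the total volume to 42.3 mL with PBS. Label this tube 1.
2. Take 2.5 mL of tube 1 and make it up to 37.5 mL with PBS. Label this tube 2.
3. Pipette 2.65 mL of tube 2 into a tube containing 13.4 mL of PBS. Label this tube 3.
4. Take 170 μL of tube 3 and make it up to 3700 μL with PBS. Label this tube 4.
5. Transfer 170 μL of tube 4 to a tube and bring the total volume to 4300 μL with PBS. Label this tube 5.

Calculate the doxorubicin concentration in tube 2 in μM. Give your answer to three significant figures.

2.27 μM

Step 1: 0.18 mL brought to 42.3 mL → factor 42.3/0.18 = 235
Step 2: 2.5 mL brought to 37.5 mL → factor 37.5/2.5 = 15
Dilution factor through tube 2 = 235 × 15 = 3525
[tube 2] = 8.00 mM / 3525 = 0.002270 mM = 2.27 μM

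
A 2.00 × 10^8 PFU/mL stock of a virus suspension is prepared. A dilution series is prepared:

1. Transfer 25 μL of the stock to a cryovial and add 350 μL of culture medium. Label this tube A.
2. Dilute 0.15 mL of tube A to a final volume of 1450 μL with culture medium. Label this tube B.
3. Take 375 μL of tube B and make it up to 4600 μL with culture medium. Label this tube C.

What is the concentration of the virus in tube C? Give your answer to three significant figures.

Step 1: 25 μL + 350 μL = 375 μL total → factor 375/25 = 15
Step 2: 0.15 mL brought to 1450 μL → factor 1.45/0.15 = 9.6667
Step 3: 375 μL brought to 4600 μL → factor 4600/375 = 12.267
Overall dilution factor = 15 × 9.6667 × 12.267 = 1778.7
Final = 2.00 × 10^8 PFU/mL / 1778.7 = 1.12 × 10^5 PFU/mL

1.12 × 10^5 PFU/mL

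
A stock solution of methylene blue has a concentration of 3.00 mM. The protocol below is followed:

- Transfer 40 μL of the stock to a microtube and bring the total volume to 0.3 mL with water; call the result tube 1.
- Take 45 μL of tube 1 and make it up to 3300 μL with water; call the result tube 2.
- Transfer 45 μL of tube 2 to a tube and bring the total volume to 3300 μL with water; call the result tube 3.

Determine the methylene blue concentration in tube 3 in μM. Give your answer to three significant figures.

Step 1: 40 μL brought to 0.3 mL → factor 300/40 = 7.5
Step 2: 45 μL brought to 3300 μL → factor 3300/45 = 73.333
Step 3: 45 μL brought to 3300 μL → factor 3300/45 = 73.333
Overall dilution factor = 7.5 × 73.333 × 73.333 = 40333
Final = 3.00 mM / 40333 = 7.438 × 10^-5 mM = 0.0744 μM

0.0744 μM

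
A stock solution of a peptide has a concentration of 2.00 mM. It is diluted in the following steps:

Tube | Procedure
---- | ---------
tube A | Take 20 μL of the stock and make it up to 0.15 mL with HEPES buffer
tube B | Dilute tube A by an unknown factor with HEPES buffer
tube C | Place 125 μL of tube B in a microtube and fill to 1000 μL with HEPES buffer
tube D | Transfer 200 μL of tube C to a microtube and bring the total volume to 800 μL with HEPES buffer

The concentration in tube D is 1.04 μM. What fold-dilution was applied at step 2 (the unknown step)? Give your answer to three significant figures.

8.01-fold

Step 1: 20 μL brought to 0.15 mL → factor 150/20 = 7.5
Step 2: unknown factor x
Step 3: 125 μL brought to 1000 μL → factor 1000/125 = 8
Step 4: 200 μL brought to 800 μL → factor 800/200 = 4
Product of known-step factors = 240
Overall factor = 2.00 mM / (1.04 μM) = 1923.1
x = 1923.1 / 240 = 8.01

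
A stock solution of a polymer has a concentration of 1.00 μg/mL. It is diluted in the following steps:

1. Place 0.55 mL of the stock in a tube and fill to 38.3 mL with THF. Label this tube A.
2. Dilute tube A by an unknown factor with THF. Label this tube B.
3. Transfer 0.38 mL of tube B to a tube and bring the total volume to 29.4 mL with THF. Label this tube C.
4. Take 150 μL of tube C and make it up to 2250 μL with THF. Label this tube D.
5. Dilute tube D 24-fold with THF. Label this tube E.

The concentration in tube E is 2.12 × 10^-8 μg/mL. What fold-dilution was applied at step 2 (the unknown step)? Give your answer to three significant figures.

Step 1: 0.55 mL brought to 38.3 mL → factor 38.3/0.55 = 69.636
Step 2: unknown factor x
Step 3: 0.38 mL brought to 29.4 mL → factor 29.4/0.38 = 77.368
Step 4: 150 μL brought to 2250 μL → factor 2250/150 = 15
Step 5: 24-fold → factor 24
Product of known-step factors = 1.9396 × 10^6
Overall factor = 1.00 μg/mL / (2.12 × 10^-8 μg/mL) = 4.717 × 10^7
x = 4.717 × 10^7 / 1.9396 × 10^6 = 24.3

24.3-fold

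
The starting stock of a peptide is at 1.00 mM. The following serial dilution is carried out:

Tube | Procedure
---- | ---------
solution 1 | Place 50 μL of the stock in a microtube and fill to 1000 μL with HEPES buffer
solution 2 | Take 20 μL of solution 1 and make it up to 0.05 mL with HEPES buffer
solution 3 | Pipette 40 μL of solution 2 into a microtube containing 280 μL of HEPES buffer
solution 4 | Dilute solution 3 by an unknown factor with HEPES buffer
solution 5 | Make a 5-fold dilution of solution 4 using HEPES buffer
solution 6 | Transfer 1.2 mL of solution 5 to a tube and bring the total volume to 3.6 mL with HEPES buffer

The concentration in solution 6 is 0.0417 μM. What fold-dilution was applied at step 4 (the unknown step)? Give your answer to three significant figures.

4.00-fold

Step 1: 50 μL brought to 1000 μL → factor 1000/50 = 20
Step 2: 20 μL brought to 0.05 mL → factor 50/20 = 2.5
Step 3: 40 μL + 280 μL = 320 μL total → factor 320/40 = 8
Step 4: unknown factor x
Step 5: 5-fold → factor 5
Step 6: 1.2 mL brought to 3.6 mL → factor 3.6/1.2 = 3
Product of known-step factors = 6000
Overall factor = 1.00 mM / (0.0417 μM) = 23981
x = 23981 / 6000 = 4.00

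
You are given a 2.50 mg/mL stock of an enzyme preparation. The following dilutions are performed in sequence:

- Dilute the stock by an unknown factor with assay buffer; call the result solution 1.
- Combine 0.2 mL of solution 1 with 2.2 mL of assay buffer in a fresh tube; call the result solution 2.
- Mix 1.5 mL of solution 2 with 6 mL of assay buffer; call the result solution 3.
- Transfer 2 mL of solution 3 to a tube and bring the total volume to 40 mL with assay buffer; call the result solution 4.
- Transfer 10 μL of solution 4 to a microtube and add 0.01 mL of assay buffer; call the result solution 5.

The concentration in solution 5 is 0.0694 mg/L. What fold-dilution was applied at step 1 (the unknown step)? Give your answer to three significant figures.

15.0-fold

Step 1: unknown factor x
Step 2: 0.2 mL + 2.2 mL = 2.4 mL total → factor 2.4/0.2 = 12
Step 3: 1.5 mL + 6 mL = 7.5 mL total → factor 7.5/1.5 = 5
Step 4: 2 mL brought to 40 mL → factor 40/2 = 20
Step 5: 10 μL + 0.01 mL = 20 μL total → factor 20/10 = 2
Product of known-step factors = 2400
Overall factor = 2.50 mg/mL / (0.0694 mg/L) = 36023
x = 36023 / 2400 = 15.0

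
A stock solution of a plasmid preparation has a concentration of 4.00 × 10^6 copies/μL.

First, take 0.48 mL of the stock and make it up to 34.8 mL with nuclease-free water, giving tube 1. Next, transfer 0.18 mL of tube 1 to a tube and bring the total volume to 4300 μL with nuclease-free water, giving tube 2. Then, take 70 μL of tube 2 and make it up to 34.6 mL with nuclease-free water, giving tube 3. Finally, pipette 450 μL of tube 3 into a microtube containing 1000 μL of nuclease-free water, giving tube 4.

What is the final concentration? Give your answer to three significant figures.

Step 1: 0.48 mL brought to 34.8 mL → factor 34.8/0.48 = 72.5
Step 2: 0.18 mL brought to 4300 μL → factor 4.3/0.18 = 23.889
Step 3: 70 μL brought to 34.6 mL → factor 34600/70 = 494.29
Step 4: 450 μL + 1000 μL = 1450 μL total → factor 1450/450 = 3.2222
Overall dilution factor = 72.5 × 23.889 × 494.29 × 3.2222 = 2.7585 × 10^6
Final = 4.00 × 10^6 copies/μL / 2.7585 × 10^6 = 1.45 copies/μL

1.45 copies/μL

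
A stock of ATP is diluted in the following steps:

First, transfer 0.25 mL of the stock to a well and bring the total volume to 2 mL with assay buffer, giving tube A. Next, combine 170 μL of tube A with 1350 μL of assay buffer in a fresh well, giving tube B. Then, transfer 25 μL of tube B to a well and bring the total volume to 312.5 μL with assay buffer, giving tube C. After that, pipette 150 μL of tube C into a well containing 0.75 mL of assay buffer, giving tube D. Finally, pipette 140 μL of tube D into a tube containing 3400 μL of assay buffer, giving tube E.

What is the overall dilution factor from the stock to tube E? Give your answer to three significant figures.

1.36 × 10^5

Step 1: 0.25 mL brought to 2 mL → factor 2/0.25 = 8
Step 2: 170 μL + 1350 μL = 1520 μL total → factor 1520/170 = 8.9412
Step 3: 25 μL brought to 312.5 μL → factor 312.5/25 = 12.5
Step 4: 150 μL + 0.75 mL = 900 μL total → factor 900/150 = 6
Step 5: 140 μL + 3400 μL = 3540 μL total → factor 3540/140 = 25.286
Overall dilution factor = 8 × 8.9412 × 12.5 × 6 × 25.286 = 1.3565 × 10^5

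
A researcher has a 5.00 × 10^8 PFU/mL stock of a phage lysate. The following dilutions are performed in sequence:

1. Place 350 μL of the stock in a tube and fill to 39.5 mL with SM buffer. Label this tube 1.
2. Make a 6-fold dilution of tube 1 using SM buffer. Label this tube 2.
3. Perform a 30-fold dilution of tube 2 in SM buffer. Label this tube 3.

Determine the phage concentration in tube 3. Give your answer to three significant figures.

Step 1: 350 μL brought to 39.5 mL → factor 39500/350 = 112.86
Step 2: 6-fold → factor 6
Step 3: 30-fold → factor 30
Overall dilution factor = 112.86 × 6 × 30 = 20314
Final = 5.00 × 10^8 PFU/mL / 20314 = 2.46 × 10^4 PFU/mL

2.46 × 10^4 PFU/mL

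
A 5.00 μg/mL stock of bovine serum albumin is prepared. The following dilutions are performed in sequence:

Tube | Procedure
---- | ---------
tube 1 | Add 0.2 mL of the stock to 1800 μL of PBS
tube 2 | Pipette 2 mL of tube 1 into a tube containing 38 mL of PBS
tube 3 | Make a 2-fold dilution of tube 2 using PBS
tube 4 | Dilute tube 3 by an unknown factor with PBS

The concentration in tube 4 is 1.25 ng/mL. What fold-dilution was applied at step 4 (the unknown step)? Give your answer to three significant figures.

Step 1: 0.2 mL + 1800 μL = 2 mL total → factor 2/0.2 = 10
Step 2: 2 mL + 38 mL = 40 mL total → factor 40/2 = 20
Step 3: 2-fold → factor 2
Step 4: unknown factor x
Product of known-step factors = 400
Overall factor = 5.00 μg/mL / (1.25 ng/mL) = 4000
x = 4000 / 400 = 10.0

10.0-fold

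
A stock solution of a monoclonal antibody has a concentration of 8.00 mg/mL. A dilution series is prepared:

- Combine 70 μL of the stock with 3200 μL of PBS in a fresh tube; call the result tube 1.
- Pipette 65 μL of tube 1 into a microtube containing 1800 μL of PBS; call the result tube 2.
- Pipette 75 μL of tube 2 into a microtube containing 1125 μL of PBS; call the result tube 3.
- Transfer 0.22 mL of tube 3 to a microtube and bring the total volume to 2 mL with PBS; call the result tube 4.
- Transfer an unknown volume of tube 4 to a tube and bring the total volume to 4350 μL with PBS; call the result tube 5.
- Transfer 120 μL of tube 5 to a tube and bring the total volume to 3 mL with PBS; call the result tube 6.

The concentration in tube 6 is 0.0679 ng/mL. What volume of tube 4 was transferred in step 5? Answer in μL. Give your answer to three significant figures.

180 μL

Step 1: 70 μL + 3200 μL = 3270 μL total → factor 3270/70 = 46.714
Step 2: 65 μL + 1800 μL = 1865 μL total → factor 1865/65 = 28.692
Step 3: 75 μL + 1125 μL = 1200 μL total → factor 1200/75 = 16
Step 4: 0.22 mL brought to 2 mL → factor 2/0.22 = 9.0909
Step 5: v brought to 4350 μL → factor = 4350 μL/v
Step 6: 120 μL brought to 3 mL → factor 3000/120 = 25
Product of known-step factors = 4.874 × 10^6
Overall factor = 8.00 mg/mL / (0.0679 ng/mL) = 1.1782 × 10^8
Step-5 factor = 1.1782 × 10^8 / 4.874 × 10^6 = 24.173
v = 4350 μL / 24.173 = 180 μL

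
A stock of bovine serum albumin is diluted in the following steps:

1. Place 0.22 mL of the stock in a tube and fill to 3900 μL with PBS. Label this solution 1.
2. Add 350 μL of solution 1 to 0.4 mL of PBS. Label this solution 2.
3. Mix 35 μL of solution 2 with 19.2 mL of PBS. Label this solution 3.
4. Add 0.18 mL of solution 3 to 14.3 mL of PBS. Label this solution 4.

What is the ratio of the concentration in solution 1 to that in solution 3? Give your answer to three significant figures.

1.18 × 10^3

Step 1: 0.22 mL brought to 3900 μL → factor 3.9/0.22 = 17.727
Step 2: 350 μL + 0.4 mL = 750 μL total → factor 750/350 = 2.1429
Step 3: 35 μL + 19.2 mL = 19235 μL total → factor 19235/35 = 549.57
Dilution factor to solution 1 = 17.727; to solution 3 = 20877
[solution 1]/[solution 3] = (factor to solution 3)/(factor to solution 1) = 20877/17.727 = 1.18 × 10^3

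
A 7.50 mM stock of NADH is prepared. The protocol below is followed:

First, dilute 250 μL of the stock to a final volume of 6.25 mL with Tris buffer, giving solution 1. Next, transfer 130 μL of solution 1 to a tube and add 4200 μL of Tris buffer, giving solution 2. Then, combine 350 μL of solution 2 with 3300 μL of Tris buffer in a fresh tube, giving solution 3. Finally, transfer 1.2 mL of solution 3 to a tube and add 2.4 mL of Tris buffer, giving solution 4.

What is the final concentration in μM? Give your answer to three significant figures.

0.288 μM

Step 1: 250 μL brought to 6.25 mL → factor 6250/250 = 25
Step 2: 130 μL + 4200 μL = 4330 μL total → factor 4330/130 = 33.308
Step 3: 350 μL + 3300 μL = 3650 μL total → factor 3650/350 = 10.429
Step 4: 1.2 mL + 2.4 mL = 3.6 mL total → factor 3.6/1.2 = 3
Overall dilution factor = 25 × 33.308 × 10.429 × 3 = 26051
Final = 7.50 mM / 26051 = 0.0002879 mM = 0.288 μM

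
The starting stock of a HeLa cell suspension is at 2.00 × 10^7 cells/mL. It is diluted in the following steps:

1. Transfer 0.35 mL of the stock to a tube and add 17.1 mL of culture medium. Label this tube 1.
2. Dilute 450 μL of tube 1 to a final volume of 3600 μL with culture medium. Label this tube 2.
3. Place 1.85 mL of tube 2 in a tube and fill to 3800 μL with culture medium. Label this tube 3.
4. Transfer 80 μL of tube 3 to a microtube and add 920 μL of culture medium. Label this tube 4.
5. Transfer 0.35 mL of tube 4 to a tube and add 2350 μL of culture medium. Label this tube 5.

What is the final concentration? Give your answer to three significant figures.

253 cells/mL

Step 1: 0.35 mL + 17.1 mL = 17.45 mL total → factor 17.45/0.35 = 49.857
Step 2: 450 μL brought to 3600 μL → factor 3600/450 = 8
Step 3: 1.85 mL brought to 3800 μL → factor 3.8/1.85 = 2.0541
Step 4: 80 μL + 920 μL = 1000 μL total → factor 1000/80 = 12.5
Step 5: 0.35 mL + 2350 μL = 2.7 mL total → factor 2.7/0.35 = 7.7143
Overall dilution factor = 49.857 × 8 × 2.0541 × 12.5 × 7.7143 = 79001
Final = 2.00 × 10^7 cells/mL / 79001 = 253 cells/mL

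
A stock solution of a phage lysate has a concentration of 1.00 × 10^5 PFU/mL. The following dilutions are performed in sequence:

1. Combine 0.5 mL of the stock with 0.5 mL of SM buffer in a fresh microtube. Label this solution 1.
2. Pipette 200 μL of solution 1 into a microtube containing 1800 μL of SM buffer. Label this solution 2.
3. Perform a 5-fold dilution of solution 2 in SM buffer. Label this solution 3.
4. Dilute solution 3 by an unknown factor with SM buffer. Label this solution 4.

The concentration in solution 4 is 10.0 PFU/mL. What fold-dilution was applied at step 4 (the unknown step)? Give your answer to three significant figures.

Step 1: 0.5 mL + 0.5 mL = 1 mL total → factor 1/0.5 = 2
Step 2: 200 μL + 1800 μL = 2000 μL total → factor 2000/200 = 10
Step 3: 5-fold → factor 5
Step 4: unknown factor x
Product of known-step factors = 100
Overall factor = 1.00 × 10^5 PFU/mL / (10.0 PFU/mL) = 10000
x = 10000 / 100 = 100

100-fold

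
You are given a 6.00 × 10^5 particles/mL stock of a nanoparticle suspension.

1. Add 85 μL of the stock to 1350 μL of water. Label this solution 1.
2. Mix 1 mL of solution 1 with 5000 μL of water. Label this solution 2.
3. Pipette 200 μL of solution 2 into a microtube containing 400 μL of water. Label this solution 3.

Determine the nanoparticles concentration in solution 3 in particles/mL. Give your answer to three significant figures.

1.97 × 10^3 particles/mL

Step 1: 85 μL + 1350 μL = 1435 μL total → factor 1435/85 = 16.882
Step 2: 1 mL + 5000 μL = 6 mL total → factor 6/1 = 6
Step 3: 200 μL + 400 μL = 600 μL total → factor 600/200 = 3
Overall dilution factor = 16.882 × 6 × 3 = 303.88
Final = 6.00 × 10^5 particles/mL / 303.88 = 1.97 × 10^3 particles/mL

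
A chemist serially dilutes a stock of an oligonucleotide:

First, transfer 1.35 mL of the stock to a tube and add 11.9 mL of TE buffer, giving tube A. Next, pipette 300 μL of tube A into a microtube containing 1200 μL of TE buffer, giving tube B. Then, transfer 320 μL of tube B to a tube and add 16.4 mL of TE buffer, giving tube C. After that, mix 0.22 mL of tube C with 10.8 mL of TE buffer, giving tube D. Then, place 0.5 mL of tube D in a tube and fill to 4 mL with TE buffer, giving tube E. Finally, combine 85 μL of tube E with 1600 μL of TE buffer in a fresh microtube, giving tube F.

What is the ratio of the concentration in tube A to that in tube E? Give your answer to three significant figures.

1.05 × 10^5

Step 1: 1.35 mL + 11.9 mL = 13.25 mL total → factor 13.25/1.35 = 9.8148
Step 2: 300 μL + 1200 μL = 1500 μL total → factor 1500/300 = 5
Step 3: 320 μL + 16.4 mL = 16720 μL total → factor 16720/320 = 52.25
Step 4: 0.22 mL + 10.8 mL = 11.02 mL total → factor 11.02/0.22 = 50.091
Step 5: 0.5 mL brought to 4 mL → factor 4/0.5 = 8
Dilution factor to tube A = 9.8148; to tube E = 1.0275 × 10^6
[tube A]/[tube E] = (factor to tube E)/(factor to tube A) = 1.0275 × 10^6/9.8148 = 1.05 × 10^5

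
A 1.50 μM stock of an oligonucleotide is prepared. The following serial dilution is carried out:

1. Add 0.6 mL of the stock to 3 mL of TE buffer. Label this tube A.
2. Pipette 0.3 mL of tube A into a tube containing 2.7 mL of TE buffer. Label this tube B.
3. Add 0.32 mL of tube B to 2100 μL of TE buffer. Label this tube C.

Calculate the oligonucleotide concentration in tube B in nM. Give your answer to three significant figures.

25.0 nM

Step 1: 0.6 mL + 3 mL = 3.6 mL total → factor 3.6/0.6 = 6
Step 2: 0.3 mL + 2.7 mL = 3 mL total → factor 3/0.3 = 10
Dilution factor through tube B = 6 × 10 = 60
[tube B] = 1.50 μM / 60 = 0.02500 μM = 25.0 nM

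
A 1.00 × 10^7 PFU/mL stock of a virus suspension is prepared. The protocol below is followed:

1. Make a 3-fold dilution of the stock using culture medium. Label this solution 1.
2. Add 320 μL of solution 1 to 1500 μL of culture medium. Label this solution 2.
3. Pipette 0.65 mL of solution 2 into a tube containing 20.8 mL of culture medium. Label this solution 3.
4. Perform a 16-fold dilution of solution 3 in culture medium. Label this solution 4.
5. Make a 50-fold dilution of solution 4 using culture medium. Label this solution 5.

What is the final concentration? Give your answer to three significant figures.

22.2 PFU/mL

Step 1: 3-fold → factor 3
Step 2: 320 μL + 1500 μL = 1820 μL total → factor 1820/320 = 5.6875
Step 3: 0.65 mL + 20.8 mL = 21.45 mL total → factor 21.45/0.65 = 33
Step 4: 16-fold → factor 16
Step 5: 50-fold → factor 50
Overall dilution factor = 3 × 5.6875 × 33 × 16 × 50 = 4.5045 × 10^5
Final = 1.00 × 10^7 PFU/mL / 4.5045 × 10^5 = 22.2 PFU/mL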